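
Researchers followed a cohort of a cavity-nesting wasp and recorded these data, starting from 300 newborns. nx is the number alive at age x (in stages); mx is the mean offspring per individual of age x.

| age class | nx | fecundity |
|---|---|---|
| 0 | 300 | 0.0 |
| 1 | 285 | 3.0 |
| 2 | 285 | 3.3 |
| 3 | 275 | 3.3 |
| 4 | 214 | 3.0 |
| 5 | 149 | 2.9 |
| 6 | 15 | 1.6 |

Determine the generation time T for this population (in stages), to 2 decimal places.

2.72

lx = nx/n0 = nx/300: 1, 0.95, 0.95, 0.91667…, 0.71333…, 0.49667…, 0.05
lx·mx: 0, 2.85, 3.135, 3.025…, 2.14…, 1.440333…, 0.08 → R0 = 12.670333…
x·lx·mx: 0, 2.85, 6.27, 9.075…, 8.56…, 7.201667…, 0.48 → Σ = 34.436667…
T = 34.436667… / 12.670333… = 2.717897… → 2.72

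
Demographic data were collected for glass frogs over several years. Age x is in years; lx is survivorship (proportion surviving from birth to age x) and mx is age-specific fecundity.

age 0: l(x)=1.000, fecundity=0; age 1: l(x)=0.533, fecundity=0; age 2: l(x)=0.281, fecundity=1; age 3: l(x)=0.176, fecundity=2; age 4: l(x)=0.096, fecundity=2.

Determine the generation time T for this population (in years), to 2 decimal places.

lx·mx: 0, 0, 0.281, 0.352, 0.192 → R0 = 0.825
x·lx·mx: 0, 0, 0.562, 1.056, 0.768 → Σ = 2.386
T = 2.386 / 0.825 = 2.892121… → 2.89

2.89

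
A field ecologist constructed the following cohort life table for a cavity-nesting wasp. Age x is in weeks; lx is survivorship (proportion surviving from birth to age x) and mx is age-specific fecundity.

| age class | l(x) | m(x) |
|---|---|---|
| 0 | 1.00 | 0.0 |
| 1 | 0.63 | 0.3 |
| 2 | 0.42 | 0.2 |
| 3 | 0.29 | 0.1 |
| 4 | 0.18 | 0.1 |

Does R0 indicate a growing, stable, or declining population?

declining

R0 = Σ lx·mx = 0 + 0.189 + 0.084 + 0.029 + 0.018 = 0.32
R0 < 1, so the population is declining.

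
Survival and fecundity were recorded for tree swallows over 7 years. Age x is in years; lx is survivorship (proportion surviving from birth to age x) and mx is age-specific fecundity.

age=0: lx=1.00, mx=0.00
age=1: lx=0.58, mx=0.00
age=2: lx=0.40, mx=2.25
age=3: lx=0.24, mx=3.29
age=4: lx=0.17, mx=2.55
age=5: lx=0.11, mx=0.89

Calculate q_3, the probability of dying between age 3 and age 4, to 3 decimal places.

q_3 = (l_3 − l_4) / l_3 = (0.24 − 0.17) / 0.24
     = 0.07 / 0.24 = 0.291667… → 0.292

0.292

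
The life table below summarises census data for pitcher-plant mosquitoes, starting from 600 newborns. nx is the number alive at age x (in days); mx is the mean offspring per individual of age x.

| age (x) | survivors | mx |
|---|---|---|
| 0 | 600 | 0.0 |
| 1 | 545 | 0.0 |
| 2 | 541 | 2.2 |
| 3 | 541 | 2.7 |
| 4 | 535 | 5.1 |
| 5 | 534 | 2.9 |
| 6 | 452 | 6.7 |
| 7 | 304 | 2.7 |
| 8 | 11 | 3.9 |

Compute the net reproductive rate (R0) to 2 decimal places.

lx = nx/n0 = nx/600: 1, 0.90833…, 0.90167…, 0.90167…, 0.89167…, 0.89, 0.75333…, 0.50667…, 0.01833…
lx·mx by age: 0, 0, 1.983667…, 2.4345…, 4.5475…, 2.581, 5.047333…, 1.368…, 0.0715…
R0 = Σ lx·mx = 18.0335… → 18.03

18.03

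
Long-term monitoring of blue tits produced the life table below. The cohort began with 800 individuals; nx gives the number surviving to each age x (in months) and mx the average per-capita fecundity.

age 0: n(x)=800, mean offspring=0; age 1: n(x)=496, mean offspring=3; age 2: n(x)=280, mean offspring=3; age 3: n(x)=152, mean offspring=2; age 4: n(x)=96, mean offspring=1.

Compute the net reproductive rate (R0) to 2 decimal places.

3.41

lx = nx/n0 = nx/800: 1, 0.62, 0.35, 0.19, 0.12
lx·mx by age: 0, 1.86, 1.05, 0.38, 0.12
R0 = Σ lx·mx = 3.41 → 3.41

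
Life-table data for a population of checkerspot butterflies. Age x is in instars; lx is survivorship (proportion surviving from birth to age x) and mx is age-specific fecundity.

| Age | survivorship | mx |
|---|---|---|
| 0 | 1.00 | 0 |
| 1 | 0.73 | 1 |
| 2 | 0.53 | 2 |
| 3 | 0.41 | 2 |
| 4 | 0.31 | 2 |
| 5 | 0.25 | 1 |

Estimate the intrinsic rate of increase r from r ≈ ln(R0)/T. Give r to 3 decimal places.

0.480

R0 = Σ lx·mx = 0 + 0.73 + 1.06 + 0.82 + 0.62 + 0.25 = 3.48
Σ x·lx·mx = 9.04; T = 9.04/3.48 = 2.5977…
r ≈ ln(R0)/T = ln(3.48)/2.5977… = 0.48005… → 0.480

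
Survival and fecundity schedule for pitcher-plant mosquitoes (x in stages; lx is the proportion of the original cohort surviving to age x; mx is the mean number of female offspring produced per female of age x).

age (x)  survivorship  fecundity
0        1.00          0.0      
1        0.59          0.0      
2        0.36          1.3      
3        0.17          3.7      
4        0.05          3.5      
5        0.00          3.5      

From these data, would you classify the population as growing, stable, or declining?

R0 = Σ lx·mx = 0 + 0 + 0.468 + 0.629 + 0.175 + 0 = 1.272
R0 > 1, so the population is growing.

growing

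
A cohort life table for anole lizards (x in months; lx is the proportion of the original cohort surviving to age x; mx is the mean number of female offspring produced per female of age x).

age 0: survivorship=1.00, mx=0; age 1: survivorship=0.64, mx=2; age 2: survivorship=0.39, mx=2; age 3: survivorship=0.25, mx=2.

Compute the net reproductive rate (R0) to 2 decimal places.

lx·mx by age: 0, 1.28, 0.78, 0.5
R0 = Σ lx·mx = 2.56 → 2.56

2.56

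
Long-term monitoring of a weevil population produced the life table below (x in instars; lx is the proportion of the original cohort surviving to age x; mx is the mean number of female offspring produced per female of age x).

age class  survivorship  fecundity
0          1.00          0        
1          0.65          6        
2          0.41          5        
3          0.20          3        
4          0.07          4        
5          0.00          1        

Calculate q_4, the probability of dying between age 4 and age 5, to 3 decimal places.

1.000

q_4 = (l_4 − l_5) / l_4 = (0.07 − 0) / 0.07
     = 0.07 / 0.07 = 1 → 1.000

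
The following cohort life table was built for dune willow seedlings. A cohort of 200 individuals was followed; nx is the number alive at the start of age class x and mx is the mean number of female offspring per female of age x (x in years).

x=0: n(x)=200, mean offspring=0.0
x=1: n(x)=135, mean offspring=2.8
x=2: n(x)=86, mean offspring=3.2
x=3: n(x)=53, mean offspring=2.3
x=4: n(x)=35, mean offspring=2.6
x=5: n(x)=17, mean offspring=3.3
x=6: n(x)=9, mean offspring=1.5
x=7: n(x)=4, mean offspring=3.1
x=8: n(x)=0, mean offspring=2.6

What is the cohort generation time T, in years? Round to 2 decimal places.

2.22

lx = nx/n0 = nx/200: 1, 0.675, 0.43, 0.265, 0.175, 0.085, 0.045, 0.02, 0
lx·mx: 0, 1.89, 1.376, 0.6095, 0.455, 0.2805, 0.0675, 0.062, 0 → R0 = 4.7405
x·lx·mx: 0, 1.89, 2.752, 1.8285, 1.82, 1.4025, 0.405, 0.434, 0 → Σ = 10.532
T = 10.532 / 4.7405 = 2.221707… → 2.22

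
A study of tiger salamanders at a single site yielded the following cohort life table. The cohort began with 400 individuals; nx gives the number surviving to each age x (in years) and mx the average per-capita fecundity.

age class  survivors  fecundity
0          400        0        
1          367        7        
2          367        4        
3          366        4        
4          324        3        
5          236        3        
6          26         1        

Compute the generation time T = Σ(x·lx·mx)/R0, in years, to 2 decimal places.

lx = nx/n0 = nx/400: 1, 0.9175, 0.9175, 0.915, 0.81, 0.59, 0.065
lx·mx: 0, 6.4225, 3.67, 3.66, 2.43, 1.77, 0.065 → R0 = 18.0175
x·lx·mx: 0, 6.4225, 7.34, 10.98, 9.72, 8.85, 0.39 → Σ = 43.7025
T = 43.7025 / 18.0175 = 2.425558… → 2.43

2.43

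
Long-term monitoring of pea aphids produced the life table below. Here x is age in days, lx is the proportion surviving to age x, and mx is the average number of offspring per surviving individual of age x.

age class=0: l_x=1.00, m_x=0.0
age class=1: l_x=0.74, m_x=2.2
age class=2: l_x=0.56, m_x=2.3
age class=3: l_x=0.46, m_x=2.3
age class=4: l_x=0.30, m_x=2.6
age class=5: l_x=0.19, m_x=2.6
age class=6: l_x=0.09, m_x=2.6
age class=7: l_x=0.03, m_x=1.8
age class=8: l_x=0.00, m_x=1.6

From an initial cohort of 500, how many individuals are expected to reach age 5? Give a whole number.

Expected survivors = N0 · l_5 = 500 × 0.19 = 95 → 95

95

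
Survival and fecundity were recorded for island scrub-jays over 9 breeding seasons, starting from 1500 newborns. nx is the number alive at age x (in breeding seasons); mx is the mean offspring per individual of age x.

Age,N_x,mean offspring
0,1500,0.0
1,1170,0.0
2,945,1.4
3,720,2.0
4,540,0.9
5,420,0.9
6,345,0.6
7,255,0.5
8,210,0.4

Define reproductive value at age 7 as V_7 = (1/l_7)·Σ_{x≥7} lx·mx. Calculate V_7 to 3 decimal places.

0.829

lx = nx/n0 = nx/1500: 1, 0.78, 0.63, 0.48, 0.36, 0.28, 0.23, 0.17, 0.14
lx·mx for x ≥ 7: 0.085, 0.056 → sum = 0.141
V_7 = 0.141 / l_7 = 0.141 / 0.17 = 0.829412… → 0.829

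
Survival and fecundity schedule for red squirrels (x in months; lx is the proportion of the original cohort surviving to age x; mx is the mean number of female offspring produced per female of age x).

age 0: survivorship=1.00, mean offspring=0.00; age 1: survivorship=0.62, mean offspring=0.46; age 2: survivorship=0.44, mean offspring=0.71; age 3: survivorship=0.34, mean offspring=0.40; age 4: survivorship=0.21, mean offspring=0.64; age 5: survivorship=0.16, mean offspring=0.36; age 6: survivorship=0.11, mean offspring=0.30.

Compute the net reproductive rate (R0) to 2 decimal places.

lx·mx by age: 0, 0.2852, 0.3124, 0.136, 0.1344, 0.0576, 0.033
R0 = Σ lx·mx = 0.9586 → 0.96

0.96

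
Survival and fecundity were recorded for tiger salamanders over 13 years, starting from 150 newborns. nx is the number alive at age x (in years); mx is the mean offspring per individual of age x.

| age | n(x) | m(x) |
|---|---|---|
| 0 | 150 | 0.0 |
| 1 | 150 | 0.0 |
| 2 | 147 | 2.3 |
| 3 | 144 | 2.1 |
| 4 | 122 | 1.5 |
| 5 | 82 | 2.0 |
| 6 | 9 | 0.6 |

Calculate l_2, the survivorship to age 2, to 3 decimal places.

l_2 = n_2/n_0 = 147/150 = 0.98 → 0.980

0.980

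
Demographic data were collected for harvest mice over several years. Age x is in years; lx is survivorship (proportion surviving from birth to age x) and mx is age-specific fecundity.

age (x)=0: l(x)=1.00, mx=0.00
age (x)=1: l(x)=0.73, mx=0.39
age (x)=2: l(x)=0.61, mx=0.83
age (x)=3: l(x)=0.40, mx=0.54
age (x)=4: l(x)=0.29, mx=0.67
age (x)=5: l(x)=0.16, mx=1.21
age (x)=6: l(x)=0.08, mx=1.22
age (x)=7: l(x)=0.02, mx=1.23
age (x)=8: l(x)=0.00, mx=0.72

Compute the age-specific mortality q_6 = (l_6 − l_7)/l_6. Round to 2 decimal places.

q_6 = (l_6 − l_7) / l_6 = (0.08 − 0.02) / 0.08
     = 0.06 / 0.08 = 0.75 → 0.75

0.75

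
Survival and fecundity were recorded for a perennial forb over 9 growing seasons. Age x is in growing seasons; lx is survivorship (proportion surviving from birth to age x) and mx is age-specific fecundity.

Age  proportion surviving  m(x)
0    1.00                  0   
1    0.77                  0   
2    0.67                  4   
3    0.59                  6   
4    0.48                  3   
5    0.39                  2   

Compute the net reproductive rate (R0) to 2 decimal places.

lx·mx by age: 0, 0, 2.68, 3.54, 1.44, 0.78
R0 = Σ lx·mx = 8.44 → 8.44

8.44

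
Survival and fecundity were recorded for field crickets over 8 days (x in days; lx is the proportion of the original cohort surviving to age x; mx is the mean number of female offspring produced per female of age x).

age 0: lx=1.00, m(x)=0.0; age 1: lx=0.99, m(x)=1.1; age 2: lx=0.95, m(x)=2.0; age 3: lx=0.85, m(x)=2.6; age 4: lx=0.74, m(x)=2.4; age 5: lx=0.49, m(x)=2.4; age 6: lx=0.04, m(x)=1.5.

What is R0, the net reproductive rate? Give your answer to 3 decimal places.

lx·mx by age: 0, 1.089, 1.9, 2.21, 1.776, 1.176, 0.06
R0 = Σ lx·mx = 8.211 → 8.211

8.211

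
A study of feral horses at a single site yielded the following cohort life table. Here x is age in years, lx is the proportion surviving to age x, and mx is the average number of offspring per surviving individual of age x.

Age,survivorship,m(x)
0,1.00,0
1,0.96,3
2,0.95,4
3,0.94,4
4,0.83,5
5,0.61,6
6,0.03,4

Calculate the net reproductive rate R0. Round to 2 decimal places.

lx·mx by age: 0, 2.88, 3.8, 3.76, 4.15, 3.66, 0.12
R0 = Σ lx·mx = 18.37 → 18.37

18.37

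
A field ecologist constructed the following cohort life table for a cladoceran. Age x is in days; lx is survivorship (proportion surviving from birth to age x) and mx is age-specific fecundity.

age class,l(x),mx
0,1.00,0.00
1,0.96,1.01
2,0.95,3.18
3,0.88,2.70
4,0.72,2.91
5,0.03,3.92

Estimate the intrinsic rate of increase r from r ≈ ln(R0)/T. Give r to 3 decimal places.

R0 = Σ lx·mx = 0 + 0.9696 + 3.021 + 2.376 + 2.0952 + 0.1176 = 8.5794
Σ x·lx·mx = 23.1084; T = 23.1084/8.5794 = 2.69348…
r ≈ ln(R0)/T = ln(8.5794)/2.69348… = 0.79799… → 0.798

0.798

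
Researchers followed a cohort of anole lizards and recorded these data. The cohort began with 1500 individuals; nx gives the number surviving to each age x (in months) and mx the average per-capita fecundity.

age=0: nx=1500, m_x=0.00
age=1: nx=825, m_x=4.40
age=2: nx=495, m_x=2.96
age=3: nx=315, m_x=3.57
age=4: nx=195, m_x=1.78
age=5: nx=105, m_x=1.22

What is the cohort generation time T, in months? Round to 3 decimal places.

1.787

lx = nx/n0 = nx/1500: 1, 0.55, 0.33, 0.21, 0.13, 0.07
lx·mx: 0, 2.42, 0.9768, 0.7497, 0.2314, 0.0854 → R0 = 4.4633
x·lx·mx: 0, 2.42, 1.9536, 2.2491, 0.9256, 0.427 → Σ = 7.9753
T = 7.9753 / 4.4633 = 1.786862… → 1.787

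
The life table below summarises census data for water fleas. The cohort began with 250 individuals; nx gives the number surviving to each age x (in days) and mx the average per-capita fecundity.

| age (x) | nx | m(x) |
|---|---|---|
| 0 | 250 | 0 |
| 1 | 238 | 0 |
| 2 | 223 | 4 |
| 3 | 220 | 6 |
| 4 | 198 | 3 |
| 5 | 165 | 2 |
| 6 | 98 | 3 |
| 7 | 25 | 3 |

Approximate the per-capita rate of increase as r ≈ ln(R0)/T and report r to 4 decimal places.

lx = nx/n0 = nx/250: 1, 0.952, 0.892, 0.88, 0.792, 0.66, 0.392, 0.1
R0 = Σ lx·mx = 0 + 0 + 3.568 + 5.28 + 2.376 + 1.32 + 1.176 + 0.3 = 14.02
Σ x·lx·mx = 48.236; T = 48.236/14.02 = 3.44051…
r ≈ ln(R0)/T = ln(14.02)/3.44051… = 0.767468… → 0.7675

0.7675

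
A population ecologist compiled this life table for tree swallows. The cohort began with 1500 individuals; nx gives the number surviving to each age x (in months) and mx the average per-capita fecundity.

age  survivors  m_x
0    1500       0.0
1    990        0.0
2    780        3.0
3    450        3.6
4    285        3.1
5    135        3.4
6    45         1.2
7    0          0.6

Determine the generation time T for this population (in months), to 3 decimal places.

lx = nx/n0 = nx/1500: 1, 0.66, 0.52, 0.3, 0.19, 0.09, 0.03, 0
lx·mx: 0, 0, 1.56, 1.08, 0.589, 0.306, 0.036, 0 → R0 = 3.571
x·lx·mx: 0, 0, 3.12, 3.24, 2.356, 1.53, 0.216, 0 → Σ = 10.462
T = 10.462 / 3.571 = 2.929712… → 2.930

2.930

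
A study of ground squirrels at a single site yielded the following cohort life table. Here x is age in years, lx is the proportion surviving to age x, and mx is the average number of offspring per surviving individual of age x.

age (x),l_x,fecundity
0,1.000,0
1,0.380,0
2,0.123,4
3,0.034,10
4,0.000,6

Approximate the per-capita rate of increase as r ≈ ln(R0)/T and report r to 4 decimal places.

-0.0764

R0 = Σ lx·mx = 0 + 0 + 0.492 + 0.34 + 0 = 0.832
Σ x·lx·mx = 2.004; T = 2.004/0.832 = 2.40865…
r ≈ ln(R0)/T = ln(0.832)/2.40865… = -0.076359… → -0.0764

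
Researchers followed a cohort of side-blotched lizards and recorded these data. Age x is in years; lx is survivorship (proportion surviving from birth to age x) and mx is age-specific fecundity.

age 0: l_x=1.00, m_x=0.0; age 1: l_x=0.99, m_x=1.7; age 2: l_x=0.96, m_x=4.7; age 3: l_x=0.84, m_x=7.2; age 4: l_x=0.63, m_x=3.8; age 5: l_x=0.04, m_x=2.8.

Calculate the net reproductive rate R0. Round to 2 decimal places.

lx·mx by age: 0, 1.683, 4.512, 6.048, 2.394, 0.112
R0 = Σ lx·mx = 14.749 → 14.75

14.75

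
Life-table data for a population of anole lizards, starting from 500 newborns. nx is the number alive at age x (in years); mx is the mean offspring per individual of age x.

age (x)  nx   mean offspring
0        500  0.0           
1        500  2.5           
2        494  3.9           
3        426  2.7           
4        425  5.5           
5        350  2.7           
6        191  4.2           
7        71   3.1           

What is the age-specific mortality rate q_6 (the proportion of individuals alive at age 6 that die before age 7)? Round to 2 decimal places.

lx = nx/n0 = nx/500: 1, 1, 0.988, 0.852, 0.85, 0.7, 0.382, 0.142
q_6 = (l_6 − l_7) / l_6 = (0.382 − 0.142) / 0.382
     = 0.24 / 0.382 = 0.628272… → 0.63

0.63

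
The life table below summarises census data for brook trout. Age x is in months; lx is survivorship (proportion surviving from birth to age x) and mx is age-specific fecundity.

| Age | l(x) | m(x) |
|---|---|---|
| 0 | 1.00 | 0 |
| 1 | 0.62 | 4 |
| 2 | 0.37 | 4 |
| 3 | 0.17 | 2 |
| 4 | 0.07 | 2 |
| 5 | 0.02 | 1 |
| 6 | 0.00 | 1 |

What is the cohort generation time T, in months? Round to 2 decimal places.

lx·mx: 0, 2.48, 1.48, 0.34, 0.14, 0.02, 0 → R0 = 4.46
x·lx·mx: 0, 2.48, 2.96, 1.02, 0.56, 0.1, 0 → Σ = 7.12
T = 7.12 / 4.46 = 1.596413… → 1.60

1.60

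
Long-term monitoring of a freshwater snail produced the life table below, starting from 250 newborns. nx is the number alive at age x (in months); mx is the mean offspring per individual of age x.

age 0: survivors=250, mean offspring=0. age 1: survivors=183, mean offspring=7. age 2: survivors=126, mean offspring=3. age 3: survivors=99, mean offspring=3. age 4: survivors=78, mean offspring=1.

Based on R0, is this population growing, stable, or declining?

lx = nx/n0 = nx/250: 1, 0.732, 0.504, 0.396, 0.312
R0 = Σ lx·mx = 0 + 5.124 + 1.512 + 1.188 + 0.312 = 8.136
R0 > 1, so the population is growing.

growing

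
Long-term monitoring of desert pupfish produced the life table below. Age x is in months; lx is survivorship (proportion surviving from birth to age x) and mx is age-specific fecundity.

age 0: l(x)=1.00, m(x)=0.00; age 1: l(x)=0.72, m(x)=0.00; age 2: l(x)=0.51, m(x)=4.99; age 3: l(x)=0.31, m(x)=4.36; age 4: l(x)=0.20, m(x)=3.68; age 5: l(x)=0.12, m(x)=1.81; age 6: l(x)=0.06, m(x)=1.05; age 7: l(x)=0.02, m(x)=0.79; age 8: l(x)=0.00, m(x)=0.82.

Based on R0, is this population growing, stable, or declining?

growing

R0 = Σ lx·mx = 0 + 0 + 2.5449 + 1.3516 + 0.736 + 0.2172 + 0.063 + 0.0158 + 0 = 4.9285
R0 > 1, so the population is growing.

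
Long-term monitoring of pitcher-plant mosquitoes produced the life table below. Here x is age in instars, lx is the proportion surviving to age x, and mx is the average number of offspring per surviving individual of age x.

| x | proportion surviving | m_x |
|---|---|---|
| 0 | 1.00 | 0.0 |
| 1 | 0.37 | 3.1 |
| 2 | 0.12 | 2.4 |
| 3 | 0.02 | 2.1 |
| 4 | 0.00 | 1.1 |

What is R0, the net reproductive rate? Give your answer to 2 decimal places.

lx·mx by age: 0, 1.147, 0.288, 0.042, 0
R0 = Σ lx·mx = 1.477 → 1.48

1.48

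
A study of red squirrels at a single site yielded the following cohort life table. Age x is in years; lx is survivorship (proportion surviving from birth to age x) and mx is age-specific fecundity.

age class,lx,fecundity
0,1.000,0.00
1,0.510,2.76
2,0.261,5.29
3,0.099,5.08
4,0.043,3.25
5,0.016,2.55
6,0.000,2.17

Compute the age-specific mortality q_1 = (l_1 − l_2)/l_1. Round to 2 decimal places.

0.49

q_1 = (l_1 − l_2) / l_1 = (0.51 − 0.261) / 0.51
     = 0.249 / 0.51 = 0.488235… → 0.49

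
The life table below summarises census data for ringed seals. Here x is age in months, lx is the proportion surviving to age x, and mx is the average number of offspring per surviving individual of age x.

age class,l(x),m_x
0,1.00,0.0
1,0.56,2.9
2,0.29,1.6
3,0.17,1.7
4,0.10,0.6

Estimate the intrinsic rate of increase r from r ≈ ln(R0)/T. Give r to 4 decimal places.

0.5933

R0 = Σ lx·mx = 0 + 1.624 + 0.464 + 0.289 + 0.06 = 2.437
Σ x·lx·mx = 3.659; T = 3.659/2.437 = 1.50144…
r ≈ ln(R0)/T = ln(2.437)/1.50144… = 0.593277… → 0.5933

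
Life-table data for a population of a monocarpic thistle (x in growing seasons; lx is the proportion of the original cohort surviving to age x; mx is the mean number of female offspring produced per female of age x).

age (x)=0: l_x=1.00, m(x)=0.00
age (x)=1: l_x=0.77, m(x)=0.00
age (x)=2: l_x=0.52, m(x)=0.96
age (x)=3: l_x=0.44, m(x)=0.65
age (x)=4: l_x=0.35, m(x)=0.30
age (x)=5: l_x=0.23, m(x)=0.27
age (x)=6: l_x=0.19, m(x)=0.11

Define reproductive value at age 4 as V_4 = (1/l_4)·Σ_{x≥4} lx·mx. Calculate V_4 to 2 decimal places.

lx·mx for x ≥ 4: 0.105, 0.0621, 0.0209 → sum = 0.188
V_4 = 0.188 / l_4 = 0.188 / 0.35 = 0.537143… → 0.54

0.54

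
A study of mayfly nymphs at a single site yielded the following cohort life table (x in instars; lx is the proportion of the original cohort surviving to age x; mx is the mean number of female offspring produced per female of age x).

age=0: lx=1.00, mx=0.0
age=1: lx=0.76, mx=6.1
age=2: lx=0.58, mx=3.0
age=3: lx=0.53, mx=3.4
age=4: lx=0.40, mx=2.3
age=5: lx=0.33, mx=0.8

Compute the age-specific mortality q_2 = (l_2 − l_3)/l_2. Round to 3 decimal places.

0.086

q_2 = (l_2 − l_3) / l_2 = (0.58 − 0.53) / 0.58
     = 0.05 / 0.58 = 0.086207… → 0.086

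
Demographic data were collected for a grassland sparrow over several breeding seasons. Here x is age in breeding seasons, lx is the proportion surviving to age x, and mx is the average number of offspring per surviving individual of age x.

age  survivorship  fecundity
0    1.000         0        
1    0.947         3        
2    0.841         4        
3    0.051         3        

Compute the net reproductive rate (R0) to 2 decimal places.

lx·mx by age: 0, 2.841, 3.364, 0.153
R0 = Σ lx·mx = 6.358 → 6.36

6.36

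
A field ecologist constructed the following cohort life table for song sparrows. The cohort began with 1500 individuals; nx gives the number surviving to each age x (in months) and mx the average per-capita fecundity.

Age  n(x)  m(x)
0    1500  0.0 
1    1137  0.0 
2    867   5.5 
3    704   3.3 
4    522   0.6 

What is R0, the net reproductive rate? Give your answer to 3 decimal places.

4.937

lx = nx/n0 = nx/1500: 1, 0.758, 0.578, 0.46933…, 0.348
lx·mx by age: 0, 0, 3.179, 1.5488…, 0.2088
R0 = Σ lx·mx = 4.9366… → 4.937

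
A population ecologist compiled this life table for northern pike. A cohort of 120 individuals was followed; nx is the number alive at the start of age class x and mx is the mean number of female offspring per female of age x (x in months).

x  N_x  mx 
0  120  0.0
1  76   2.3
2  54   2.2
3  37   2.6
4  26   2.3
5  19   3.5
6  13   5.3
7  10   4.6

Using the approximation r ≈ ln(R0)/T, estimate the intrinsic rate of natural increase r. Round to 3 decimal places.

lx = nx/n0 = nx/120: 1, 0.63333…, 0.45, 0.30833…, 0.21667…, 0.15833…, 0.10833…, 0.08333…
R0 = Σ lx·mx = 0 + 1.45667… + 0.99 + 0.80167… + 0.49833… + 0.55417… + 0.57417… + 0.38333… = 5.258333…
Σ x·lx·mx = 16.734167…; T = 16.734167…/5.258333… = 3.18241…
r ≈ ln(R0)/T = ln(5.258333…)/3.18241… = 0.52156… → 0.522

0.522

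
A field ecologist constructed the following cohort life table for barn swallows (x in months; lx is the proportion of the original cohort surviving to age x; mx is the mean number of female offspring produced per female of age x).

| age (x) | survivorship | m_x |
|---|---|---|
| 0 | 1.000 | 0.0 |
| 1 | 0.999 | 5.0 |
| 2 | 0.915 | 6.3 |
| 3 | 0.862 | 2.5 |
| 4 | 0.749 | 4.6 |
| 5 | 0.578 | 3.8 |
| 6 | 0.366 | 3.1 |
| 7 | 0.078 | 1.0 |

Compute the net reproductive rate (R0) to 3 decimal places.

19.769

lx·mx by age: 0, 4.995, 5.7645, 2.155, 3.4454, 2.1964, 1.1346, 0.078
R0 = Σ lx·mx = 19.7689 → 19.769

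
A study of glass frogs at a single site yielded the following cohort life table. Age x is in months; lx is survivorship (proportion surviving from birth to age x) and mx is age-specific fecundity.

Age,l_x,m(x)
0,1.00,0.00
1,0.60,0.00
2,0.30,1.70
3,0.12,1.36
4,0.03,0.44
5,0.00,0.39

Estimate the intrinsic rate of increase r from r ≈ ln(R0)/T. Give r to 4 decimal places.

-0.1653

R0 = Σ lx·mx = 0 + 0 + 0.51 + 0.1632 + 0.0132 + 0 = 0.6864
Σ x·lx·mx = 1.5624; T = 1.5624/0.6864 = 2.27622…
r ≈ ln(R0)/T = ln(0.6864)/2.27622… = -0.165315… → -0.1653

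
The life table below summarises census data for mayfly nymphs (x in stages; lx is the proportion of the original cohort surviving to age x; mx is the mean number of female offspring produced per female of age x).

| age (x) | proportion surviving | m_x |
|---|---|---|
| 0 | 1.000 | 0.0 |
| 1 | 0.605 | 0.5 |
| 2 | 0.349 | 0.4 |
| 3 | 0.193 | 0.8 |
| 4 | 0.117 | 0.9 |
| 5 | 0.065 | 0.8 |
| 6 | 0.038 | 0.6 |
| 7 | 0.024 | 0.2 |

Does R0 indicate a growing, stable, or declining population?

R0 = Σ lx·mx = 0 + 0.3025 + 0.1396 + 0.1544 + 0.1053 + 0.052 + 0.0228 + 0.0048 = 0.7814
R0 < 1, so the population is declining.

declining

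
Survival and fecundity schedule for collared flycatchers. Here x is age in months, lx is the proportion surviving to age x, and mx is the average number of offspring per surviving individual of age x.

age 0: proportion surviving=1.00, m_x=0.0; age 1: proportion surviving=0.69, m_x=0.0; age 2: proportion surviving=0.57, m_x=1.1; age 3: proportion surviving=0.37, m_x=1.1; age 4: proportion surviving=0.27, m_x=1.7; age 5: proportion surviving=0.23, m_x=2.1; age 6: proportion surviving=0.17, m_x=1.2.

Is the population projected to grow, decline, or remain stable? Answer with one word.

R0 = Σ lx·mx = 0 + 0 + 0.627 + 0.407 + 0.459 + 0.483 + 0.204 = 2.18
R0 > 1, so the population is growing.

growing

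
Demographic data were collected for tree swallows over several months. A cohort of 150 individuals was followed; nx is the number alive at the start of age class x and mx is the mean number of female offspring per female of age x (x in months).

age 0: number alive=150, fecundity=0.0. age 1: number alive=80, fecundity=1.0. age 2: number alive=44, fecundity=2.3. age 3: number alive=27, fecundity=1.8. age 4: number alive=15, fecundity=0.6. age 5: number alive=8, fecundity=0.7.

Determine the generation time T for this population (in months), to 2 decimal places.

lx = nx/n0 = nx/150: 1, 0.53333…, 0.29333…, 0.18, 0.1, 0.05333…
lx·mx: 0, 0.533333…, 0.674667…, 0.324, 0.06, 0.037333… → R0 = 1.629333…
x·lx·mx: 0, 0.533333…, 1.349333…, 0.972, 0.24, 0.186667… → Σ = 3.281333…
T = 3.281333… / 1.629333… = 2.013912… → 2.01

2.01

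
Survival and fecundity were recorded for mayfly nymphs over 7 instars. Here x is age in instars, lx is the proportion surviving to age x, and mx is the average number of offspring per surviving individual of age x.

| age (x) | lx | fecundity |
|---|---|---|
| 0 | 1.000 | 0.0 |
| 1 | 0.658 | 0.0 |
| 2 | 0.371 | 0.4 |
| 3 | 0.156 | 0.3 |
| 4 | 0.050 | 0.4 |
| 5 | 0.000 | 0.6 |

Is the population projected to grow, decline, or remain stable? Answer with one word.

R0 = Σ lx·mx = 0 + 0 + 0.1484 + 0.0468 + 0.02 + 0 = 0.2152
R0 < 1, so the population is declining.

declining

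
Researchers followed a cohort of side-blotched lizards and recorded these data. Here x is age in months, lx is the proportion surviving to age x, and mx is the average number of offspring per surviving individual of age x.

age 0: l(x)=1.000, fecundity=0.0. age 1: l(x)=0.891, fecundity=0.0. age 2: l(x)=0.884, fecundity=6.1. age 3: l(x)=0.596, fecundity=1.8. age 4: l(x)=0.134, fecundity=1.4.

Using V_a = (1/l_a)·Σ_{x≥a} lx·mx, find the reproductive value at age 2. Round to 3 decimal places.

7.526

lx·mx for x ≥ 2: 5.3924, 1.0728, 0.1876 → sum = 6.6528
V_2 = 6.6528 / l_2 = 6.6528 / 0.884 = 7.525792… → 7.526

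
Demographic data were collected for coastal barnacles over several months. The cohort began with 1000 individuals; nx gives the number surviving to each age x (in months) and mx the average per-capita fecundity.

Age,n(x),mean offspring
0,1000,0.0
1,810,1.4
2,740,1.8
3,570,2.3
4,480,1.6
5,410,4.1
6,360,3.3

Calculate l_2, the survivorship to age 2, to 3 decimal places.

0.740

l_2 = n_2/n_0 = 740/1000 = 0.74 → 0.740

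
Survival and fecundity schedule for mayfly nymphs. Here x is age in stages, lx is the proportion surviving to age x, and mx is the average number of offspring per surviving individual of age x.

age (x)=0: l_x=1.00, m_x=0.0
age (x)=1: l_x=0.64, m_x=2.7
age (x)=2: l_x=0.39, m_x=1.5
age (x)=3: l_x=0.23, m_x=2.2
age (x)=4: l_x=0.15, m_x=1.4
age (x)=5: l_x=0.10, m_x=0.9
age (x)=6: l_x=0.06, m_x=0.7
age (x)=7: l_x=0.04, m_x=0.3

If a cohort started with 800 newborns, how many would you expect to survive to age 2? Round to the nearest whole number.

Expected survivors = N0 · l_2 = 800 × 0.39 = 312 → 312

312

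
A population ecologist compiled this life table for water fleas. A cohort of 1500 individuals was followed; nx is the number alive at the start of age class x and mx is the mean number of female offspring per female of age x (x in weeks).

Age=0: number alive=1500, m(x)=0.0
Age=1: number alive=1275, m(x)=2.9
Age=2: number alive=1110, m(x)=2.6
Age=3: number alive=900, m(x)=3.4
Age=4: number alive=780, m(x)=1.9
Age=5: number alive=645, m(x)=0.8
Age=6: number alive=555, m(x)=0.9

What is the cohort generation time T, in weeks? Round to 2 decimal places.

lx = nx/n0 = nx/1500: 1, 0.85, 0.74, 0.6, 0.52, 0.43, 0.37
lx·mx: 0, 2.465, 1.924, 2.04, 0.988, 0.344, 0.333 → R0 = 8.094
x·lx·mx: 0, 2.465, 3.848, 6.12, 3.952, 1.72, 1.998 → Σ = 20.103
T = 20.103 / 8.094 = 2.483692… → 2.48

2.48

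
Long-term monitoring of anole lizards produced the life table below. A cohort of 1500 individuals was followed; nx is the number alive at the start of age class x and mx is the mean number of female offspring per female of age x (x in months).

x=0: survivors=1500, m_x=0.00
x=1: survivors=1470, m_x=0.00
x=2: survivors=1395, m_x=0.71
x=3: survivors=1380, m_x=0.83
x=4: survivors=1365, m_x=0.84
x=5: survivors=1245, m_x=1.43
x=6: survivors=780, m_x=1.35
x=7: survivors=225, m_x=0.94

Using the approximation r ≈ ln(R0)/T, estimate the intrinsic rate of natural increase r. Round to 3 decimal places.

0.341

lx = nx/n0 = nx/1500: 1, 0.98, 0.93, 0.92, 0.91, 0.83, 0.52, 0.15
R0 = Σ lx·mx = 0 + 0 + 0.6603 + 0.7636 + 0.7644 + 1.1869 + 0.702 + 0.141 = 4.2182
Σ x·lx·mx = 17.8025; T = 17.8025/4.2182 = 4.2204…
r ≈ ln(R0)/T = ln(4.2182)/4.2204… = 0.34106… → 0.341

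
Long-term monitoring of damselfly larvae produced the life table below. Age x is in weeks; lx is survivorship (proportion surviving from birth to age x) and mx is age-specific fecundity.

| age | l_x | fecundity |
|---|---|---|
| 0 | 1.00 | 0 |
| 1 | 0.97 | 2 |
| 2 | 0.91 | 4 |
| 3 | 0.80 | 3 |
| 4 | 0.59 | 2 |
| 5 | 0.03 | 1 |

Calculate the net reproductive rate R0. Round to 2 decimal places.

9.19

lx·mx by age: 0, 1.94, 3.64, 2.4, 1.18, 0.03
R0 = Σ lx·mx = 9.19 → 9.19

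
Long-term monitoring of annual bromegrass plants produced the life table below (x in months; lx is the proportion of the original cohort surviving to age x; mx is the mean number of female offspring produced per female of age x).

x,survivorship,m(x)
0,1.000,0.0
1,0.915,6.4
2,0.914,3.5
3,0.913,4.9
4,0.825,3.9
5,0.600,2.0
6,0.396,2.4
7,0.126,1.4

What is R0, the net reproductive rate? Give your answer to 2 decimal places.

19.07

lx·mx by age: 0, 5.856, 3.199, 4.4737, 3.2175, 1.2, 0.9504, 0.1764
R0 = Σ lx·mx = 19.073 → 19.07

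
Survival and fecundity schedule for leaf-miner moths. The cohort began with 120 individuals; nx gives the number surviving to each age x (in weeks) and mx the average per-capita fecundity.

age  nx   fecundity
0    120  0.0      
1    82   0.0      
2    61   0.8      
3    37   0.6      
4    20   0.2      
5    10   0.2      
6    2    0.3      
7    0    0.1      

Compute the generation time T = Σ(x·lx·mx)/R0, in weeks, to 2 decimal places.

2.50

lx = nx/n0 = nx/120: 1, 0.68333…, 0.50833…, 0.30833…, 0.16667…, 0.08333…, 0.01667…, 0
lx·mx: 0, 0, 0.406667…, 0.185…, 0.033333…, 0.016667…, 0.005…, 0 → R0 = 0.646667…
x·lx·mx: 0, 0, 0.813333…, 0.555…, 0.133333…, 0.083333…, 0.03…, 0 → Σ = 1.615…
T = 1.615… / 0.646667… = 2.497423… → 2.50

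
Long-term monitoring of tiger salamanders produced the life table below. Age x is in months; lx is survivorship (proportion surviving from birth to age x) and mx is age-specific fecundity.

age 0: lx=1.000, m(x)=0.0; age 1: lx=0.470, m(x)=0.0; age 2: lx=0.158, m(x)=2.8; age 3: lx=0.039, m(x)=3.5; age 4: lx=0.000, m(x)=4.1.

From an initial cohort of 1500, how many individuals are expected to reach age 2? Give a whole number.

237

Expected survivors = N0 · l_2 = 1500 × 0.158 = 237 → 237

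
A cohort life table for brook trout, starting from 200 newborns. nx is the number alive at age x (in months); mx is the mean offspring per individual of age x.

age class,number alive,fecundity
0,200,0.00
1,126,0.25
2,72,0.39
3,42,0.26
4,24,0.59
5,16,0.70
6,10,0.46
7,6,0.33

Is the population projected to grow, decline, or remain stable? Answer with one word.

lx = nx/n0 = nx/200: 1, 0.63, 0.36, 0.21, 0.12, 0.08, 0.05, 0.03
R0 = Σ lx·mx = 0 + 0.1575 + 0.1404 + 0.0546 + 0.0708 + 0.056 + 0.023 + 0.0099 = 0.5122
R0 < 1, so the population is declining.

declining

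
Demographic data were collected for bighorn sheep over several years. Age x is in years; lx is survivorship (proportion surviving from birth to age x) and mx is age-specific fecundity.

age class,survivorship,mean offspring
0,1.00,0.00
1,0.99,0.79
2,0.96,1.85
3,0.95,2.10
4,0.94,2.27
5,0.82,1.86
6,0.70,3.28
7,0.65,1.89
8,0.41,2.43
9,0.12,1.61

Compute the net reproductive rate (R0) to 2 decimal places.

12.93

lx·mx by age: 0, 0.7821, 1.776, 1.995, 2.1338, 1.5252, 2.296, 1.2285, 0.9963, 0.1932
R0 = Σ lx·mx = 12.9261 → 12.93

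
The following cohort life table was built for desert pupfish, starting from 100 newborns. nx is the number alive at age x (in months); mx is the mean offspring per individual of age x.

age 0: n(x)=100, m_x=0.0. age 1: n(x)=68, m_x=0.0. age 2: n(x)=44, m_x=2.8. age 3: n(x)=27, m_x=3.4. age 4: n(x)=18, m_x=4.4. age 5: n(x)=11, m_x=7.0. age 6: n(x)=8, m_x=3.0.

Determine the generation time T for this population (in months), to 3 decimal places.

3.461

lx = nx/n0 = nx/100: 1, 0.68, 0.44, 0.27, 0.18, 0.11, 0.08
lx·mx: 0, 0, 1.232, 0.918, 0.792, 0.77, 0.24 → R0 = 3.952
x·lx·mx: 0, 0, 2.464, 2.754, 3.168, 3.85, 1.44 → Σ = 13.676
T = 13.676 / 3.952 = 3.460526… → 3.461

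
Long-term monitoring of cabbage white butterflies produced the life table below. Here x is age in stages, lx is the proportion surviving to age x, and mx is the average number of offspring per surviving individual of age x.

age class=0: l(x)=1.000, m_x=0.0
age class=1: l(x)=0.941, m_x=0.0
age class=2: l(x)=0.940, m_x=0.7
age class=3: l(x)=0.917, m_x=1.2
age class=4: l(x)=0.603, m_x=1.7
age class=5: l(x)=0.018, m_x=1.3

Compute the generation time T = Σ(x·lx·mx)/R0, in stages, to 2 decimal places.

3.15

lx·mx: 0, 0, 0.658, 1.1004, 1.0251, 0.0234 → R0 = 2.8069
x·lx·mx: 0, 0, 1.316, 3.3012, 4.1004, 0.117 → Σ = 8.8346
T = 8.8346 / 2.8069 = 3.147458… → 3.15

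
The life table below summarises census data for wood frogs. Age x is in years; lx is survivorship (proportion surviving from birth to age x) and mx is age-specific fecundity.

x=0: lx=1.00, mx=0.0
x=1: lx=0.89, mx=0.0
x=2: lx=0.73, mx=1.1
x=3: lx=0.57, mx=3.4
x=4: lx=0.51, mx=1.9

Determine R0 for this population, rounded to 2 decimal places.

3.71

lx·mx by age: 0, 0, 0.803, 1.938, 0.969
R0 = Σ lx·mx = 3.71 → 3.71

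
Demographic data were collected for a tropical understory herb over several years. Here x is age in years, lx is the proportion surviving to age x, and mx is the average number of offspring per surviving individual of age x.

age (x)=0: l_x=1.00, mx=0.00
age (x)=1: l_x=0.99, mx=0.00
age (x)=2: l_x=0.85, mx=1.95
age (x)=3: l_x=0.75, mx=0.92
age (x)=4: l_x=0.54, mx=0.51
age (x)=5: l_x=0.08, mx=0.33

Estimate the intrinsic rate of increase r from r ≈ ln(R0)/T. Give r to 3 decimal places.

0.390

R0 = Σ lx·mx = 0 + 0 + 1.6575 + 0.69 + 0.2754 + 0.0264 = 2.6493
Σ x·lx·mx = 6.6186; T = 6.6186/2.6493 = 2.49824…
r ≈ ln(R0)/T = ln(2.6493)/2.49824… = 0.38999… → 0.390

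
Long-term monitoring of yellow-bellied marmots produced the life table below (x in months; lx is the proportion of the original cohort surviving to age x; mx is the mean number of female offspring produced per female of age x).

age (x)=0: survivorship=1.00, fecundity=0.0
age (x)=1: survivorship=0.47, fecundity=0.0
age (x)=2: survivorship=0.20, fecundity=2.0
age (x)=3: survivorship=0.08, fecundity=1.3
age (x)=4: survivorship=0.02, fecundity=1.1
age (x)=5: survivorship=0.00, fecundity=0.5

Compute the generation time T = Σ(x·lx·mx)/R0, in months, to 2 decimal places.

2.28

lx·mx: 0, 0, 0.4, 0.104, 0.022, 0 → R0 = 0.526
x·lx·mx: 0, 0, 0.8, 0.312, 0.088, 0 → Σ = 1.2
T = 1.2 / 0.526 = 2.281369… → 2.28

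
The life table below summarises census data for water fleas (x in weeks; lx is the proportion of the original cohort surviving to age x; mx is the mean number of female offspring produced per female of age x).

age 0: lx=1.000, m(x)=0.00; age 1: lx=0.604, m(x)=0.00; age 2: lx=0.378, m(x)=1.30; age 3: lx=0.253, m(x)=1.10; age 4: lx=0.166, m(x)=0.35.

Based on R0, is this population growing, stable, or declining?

R0 = Σ lx·mx = 0 + 0 + 0.4914 + 0.2783 + 0.0581 = 0.8278
R0 < 1, so the population is declining.

declining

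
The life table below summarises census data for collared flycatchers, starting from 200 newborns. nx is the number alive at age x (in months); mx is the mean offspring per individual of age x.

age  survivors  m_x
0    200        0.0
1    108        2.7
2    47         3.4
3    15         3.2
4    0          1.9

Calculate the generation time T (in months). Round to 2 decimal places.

1.51

lx = nx/n0 = nx/200: 1, 0.54, 0.235, 0.075, 0
lx·mx: 0, 1.458, 0.799, 0.24, 0 → R0 = 2.497
x·lx·mx: 0, 1.458, 1.598, 0.72, 0 → Σ = 3.776
T = 3.776 / 2.497 = 1.512215… → 1.51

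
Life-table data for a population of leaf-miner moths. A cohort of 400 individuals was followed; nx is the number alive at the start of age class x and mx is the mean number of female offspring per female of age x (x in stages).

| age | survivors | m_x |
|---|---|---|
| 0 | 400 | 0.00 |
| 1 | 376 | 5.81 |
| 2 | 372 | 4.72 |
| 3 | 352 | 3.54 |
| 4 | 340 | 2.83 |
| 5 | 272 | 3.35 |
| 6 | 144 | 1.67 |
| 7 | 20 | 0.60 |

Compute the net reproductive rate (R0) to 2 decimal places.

18.28

lx = nx/n0 = nx/400: 1, 0.94, 0.93, 0.88, 0.85, 0.68, 0.36, 0.05
lx·mx by age: 0, 5.4614, 4.3896, 3.1152, 2.4055, 2.278, 0.6012, 0.03
R0 = Σ lx·mx = 18.2809 → 18.28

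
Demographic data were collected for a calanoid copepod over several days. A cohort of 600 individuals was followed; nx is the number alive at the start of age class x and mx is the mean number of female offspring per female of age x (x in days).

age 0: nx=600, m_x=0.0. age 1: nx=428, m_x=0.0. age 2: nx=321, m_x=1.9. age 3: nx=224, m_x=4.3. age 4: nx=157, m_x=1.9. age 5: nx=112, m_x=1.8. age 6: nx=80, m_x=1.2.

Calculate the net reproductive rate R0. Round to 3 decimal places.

lx = nx/n0 = nx/600: 1, 0.71333…, 0.535, 0.37333…, 0.26167…, 0.18667…, 0.13333…
lx·mx by age: 0, 0, 1.0165, 1.605333…, 0.497167…, 0.336…, 0.16…
R0 = Σ lx·mx = 3.615… → 3.615

3.615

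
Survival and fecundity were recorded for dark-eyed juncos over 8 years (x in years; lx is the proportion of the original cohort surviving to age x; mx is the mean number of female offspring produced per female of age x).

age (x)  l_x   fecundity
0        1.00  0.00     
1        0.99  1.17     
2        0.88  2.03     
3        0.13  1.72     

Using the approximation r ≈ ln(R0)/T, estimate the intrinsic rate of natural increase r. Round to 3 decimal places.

R0 = Σ lx·mx = 0 + 1.1583 + 1.7864 + 0.2236 = 3.1683
Σ x·lx·mx = 5.4019; T = 5.4019/3.1683 = 1.70498…
r ≈ ln(R0)/T = ln(3.1683)/1.70498… = 0.67637… → 0.676

0.676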